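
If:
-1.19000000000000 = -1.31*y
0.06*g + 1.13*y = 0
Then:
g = -17.11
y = 0.91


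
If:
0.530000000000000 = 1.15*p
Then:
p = 0.46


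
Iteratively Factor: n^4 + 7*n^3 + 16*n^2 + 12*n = (n + 3)*(n^3 + 4*n^2 + 4*n) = (n + 2)*(n + 3)*(n^2 + 2*n) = n*(n + 2)*(n + 3)*(n + 2)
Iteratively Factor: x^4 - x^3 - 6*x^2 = (x + 2)*(x^3 - 3*x^2) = x*(x + 2)*(x^2 - 3*x) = x*(x - 3)*(x + 2)*(x)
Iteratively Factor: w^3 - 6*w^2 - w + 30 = (w - 3)*(w^2 - 3*w - 10) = (w - 5)*(w - 3)*(w + 2)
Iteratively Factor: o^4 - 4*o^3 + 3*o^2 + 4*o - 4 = (o - 2)*(o^3 - 2*o^2 - o + 2) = (o - 2)*(o - 1)*(o^2 - o - 2) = (o - 2)^2*(o - 1)*(o + 1)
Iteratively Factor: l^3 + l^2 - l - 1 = (l - 1)*(l^2 + 2*l + 1) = (l - 1)*(l + 1)*(l + 1)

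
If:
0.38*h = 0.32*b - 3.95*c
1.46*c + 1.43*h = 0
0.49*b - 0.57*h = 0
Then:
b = 0.00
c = 0.00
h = 0.00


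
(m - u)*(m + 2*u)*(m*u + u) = m^3*u + m^2*u^2 + m^2*u - 2*m*u^3 + m*u^2 - 2*u^3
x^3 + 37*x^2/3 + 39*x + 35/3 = (x + 1/3)*(x + 5)*(x + 7)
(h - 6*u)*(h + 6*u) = h^2 - 36*u^2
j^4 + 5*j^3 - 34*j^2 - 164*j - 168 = (j - 6)*(j + 2)^2*(j + 7)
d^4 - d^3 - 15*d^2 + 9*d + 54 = (d - 3)^2*(d + 2)*(d + 3)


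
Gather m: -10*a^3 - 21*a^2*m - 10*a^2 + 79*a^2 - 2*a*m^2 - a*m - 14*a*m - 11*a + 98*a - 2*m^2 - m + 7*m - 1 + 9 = -10*a^3 + 69*a^2 + 87*a + m^2*(-2*a - 2) + m*(-21*a^2 - 15*a + 6) + 8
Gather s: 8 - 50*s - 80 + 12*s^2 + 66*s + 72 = 12*s^2 + 16*s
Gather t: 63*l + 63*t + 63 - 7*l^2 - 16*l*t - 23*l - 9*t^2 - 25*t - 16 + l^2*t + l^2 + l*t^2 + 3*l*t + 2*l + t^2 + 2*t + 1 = -6*l^2 + 42*l + t^2*(l - 8) + t*(l^2 - 13*l + 40) + 48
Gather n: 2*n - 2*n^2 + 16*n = -2*n^2 + 18*n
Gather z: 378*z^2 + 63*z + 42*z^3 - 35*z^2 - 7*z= 42*z^3 + 343*z^2 + 56*z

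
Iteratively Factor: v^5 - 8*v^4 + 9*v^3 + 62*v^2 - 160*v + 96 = (v - 4)*(v^4 - 4*v^3 - 7*v^2 + 34*v - 24) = (v - 4)^2*(v^3 - 7*v + 6) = (v - 4)^2*(v + 3)*(v^2 - 3*v + 2) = (v - 4)^2*(v - 1)*(v + 3)*(v - 2)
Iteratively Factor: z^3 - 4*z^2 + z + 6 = (z - 3)*(z^2 - z - 2) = (z - 3)*(z + 1)*(z - 2)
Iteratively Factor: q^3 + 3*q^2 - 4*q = (q - 1)*(q^2 + 4*q) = (q - 1)*(q + 4)*(q)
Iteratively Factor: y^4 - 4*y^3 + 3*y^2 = (y)*(y^3 - 4*y^2 + 3*y) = y^2*(y^2 - 4*y + 3) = y^2*(y - 1)*(y - 3)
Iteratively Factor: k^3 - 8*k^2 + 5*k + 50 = (k - 5)*(k^2 - 3*k - 10) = (k - 5)^2*(k + 2)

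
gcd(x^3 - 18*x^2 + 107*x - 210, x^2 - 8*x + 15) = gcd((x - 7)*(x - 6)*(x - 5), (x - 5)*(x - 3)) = x - 5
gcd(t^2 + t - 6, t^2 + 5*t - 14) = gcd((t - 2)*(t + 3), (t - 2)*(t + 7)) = t - 2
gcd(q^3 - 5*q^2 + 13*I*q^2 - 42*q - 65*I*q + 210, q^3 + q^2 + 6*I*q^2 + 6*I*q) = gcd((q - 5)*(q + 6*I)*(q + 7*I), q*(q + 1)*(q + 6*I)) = q + 6*I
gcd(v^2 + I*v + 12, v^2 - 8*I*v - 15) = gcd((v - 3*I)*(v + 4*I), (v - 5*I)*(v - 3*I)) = v - 3*I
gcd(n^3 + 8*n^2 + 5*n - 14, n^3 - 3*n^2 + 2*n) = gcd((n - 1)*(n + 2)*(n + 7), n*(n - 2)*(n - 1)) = n - 1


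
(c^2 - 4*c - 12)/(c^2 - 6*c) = (c + 2)/c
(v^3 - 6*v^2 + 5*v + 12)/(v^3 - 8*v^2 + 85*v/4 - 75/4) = 4*(v^2 - 3*v - 4)/(4*v^2 - 20*v + 25)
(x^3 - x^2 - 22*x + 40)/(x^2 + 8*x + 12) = (x^3 - x^2 - 22*x + 40)/(x^2 + 8*x + 12)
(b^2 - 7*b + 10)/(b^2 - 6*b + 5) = (b - 2)/(b - 1)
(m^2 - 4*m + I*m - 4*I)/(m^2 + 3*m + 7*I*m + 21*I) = (m^2 + m*(-4 + I) - 4*I)/(m^2 + m*(3 + 7*I) + 21*I)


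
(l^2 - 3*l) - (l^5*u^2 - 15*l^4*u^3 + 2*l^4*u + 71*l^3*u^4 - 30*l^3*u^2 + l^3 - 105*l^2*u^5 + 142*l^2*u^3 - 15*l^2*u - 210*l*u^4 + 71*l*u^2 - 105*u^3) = -l^5*u^2 + 15*l^4*u^3 - 2*l^4*u - 71*l^3*u^4 + 30*l^3*u^2 - l^3 + 105*l^2*u^5 - 142*l^2*u^3 + 15*l^2*u + l^2 + 210*l*u^4 - 71*l*u^2 - 3*l + 105*u^3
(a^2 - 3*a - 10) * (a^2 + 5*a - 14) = a^4 + 2*a^3 - 39*a^2 - 8*a + 140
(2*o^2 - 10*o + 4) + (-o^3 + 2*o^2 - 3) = -o^3 + 4*o^2 - 10*o + 1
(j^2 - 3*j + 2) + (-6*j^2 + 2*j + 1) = -5*j^2 - j + 3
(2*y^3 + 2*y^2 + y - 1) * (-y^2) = -2*y^5 - 2*y^4 - y^3 + y^2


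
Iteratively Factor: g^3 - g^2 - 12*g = (g + 3)*(g^2 - 4*g) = g*(g + 3)*(g - 4)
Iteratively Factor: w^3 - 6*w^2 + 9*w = (w)*(w^2 - 6*w + 9) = w*(w - 3)*(w - 3)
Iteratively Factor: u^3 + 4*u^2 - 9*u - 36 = (u + 3)*(u^2 + u - 12) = (u - 3)*(u + 3)*(u + 4)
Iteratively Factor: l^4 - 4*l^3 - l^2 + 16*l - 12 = (l - 3)*(l^3 - l^2 - 4*l + 4) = (l - 3)*(l - 1)*(l^2 - 4) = (l - 3)*(l - 1)*(l + 2)*(l - 2)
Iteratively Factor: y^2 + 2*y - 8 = (y - 2)*(y + 4)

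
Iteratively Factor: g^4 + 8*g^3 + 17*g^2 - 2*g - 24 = (g + 4)*(g^3 + 4*g^2 + g - 6) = (g + 3)*(g + 4)*(g^2 + g - 2) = (g - 1)*(g + 3)*(g + 4)*(g + 2)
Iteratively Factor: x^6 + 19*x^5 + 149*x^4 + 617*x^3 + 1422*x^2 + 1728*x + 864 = (x + 4)*(x^5 + 15*x^4 + 89*x^3 + 261*x^2 + 378*x + 216) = (x + 3)*(x + 4)*(x^4 + 12*x^3 + 53*x^2 + 102*x + 72) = (x + 3)^2*(x + 4)*(x^3 + 9*x^2 + 26*x + 24) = (x + 3)^3*(x + 4)*(x^2 + 6*x + 8) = (x + 2)*(x + 3)^3*(x + 4)*(x + 4)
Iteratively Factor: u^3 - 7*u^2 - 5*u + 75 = (u + 3)*(u^2 - 10*u + 25) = (u - 5)*(u + 3)*(u - 5)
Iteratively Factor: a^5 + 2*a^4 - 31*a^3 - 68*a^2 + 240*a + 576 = (a - 4)*(a^4 + 6*a^3 - 7*a^2 - 96*a - 144) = (a - 4)*(a + 4)*(a^3 + 2*a^2 - 15*a - 36) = (a - 4)*(a + 3)*(a + 4)*(a^2 - a - 12) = (a - 4)*(a + 3)^2*(a + 4)*(a - 4)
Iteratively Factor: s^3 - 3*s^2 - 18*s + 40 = (s - 2)*(s^2 - s - 20) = (s - 5)*(s - 2)*(s + 4)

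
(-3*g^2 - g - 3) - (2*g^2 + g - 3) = -5*g^2 - 2*g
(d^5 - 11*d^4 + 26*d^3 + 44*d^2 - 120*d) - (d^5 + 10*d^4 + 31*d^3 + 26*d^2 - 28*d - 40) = -21*d^4 - 5*d^3 + 18*d^2 - 92*d + 40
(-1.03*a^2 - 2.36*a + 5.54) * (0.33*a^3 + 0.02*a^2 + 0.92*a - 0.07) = -0.3399*a^5 - 0.7994*a^4 + 0.8334*a^3 - 1.9883*a^2 + 5.262*a - 0.3878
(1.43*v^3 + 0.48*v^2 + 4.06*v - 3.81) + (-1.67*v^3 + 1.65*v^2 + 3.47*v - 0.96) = -0.24*v^3 + 2.13*v^2 + 7.53*v - 4.77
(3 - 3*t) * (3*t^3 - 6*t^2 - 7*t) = -9*t^4 + 27*t^3 + 3*t^2 - 21*t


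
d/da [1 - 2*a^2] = -4*a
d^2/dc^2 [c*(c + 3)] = 2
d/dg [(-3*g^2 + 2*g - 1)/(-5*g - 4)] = (15*g^2 + 24*g - 13)/(25*g^2 + 40*g + 16)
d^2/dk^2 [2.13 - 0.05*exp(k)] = -0.05*exp(k)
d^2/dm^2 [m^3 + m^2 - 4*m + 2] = 6*m + 2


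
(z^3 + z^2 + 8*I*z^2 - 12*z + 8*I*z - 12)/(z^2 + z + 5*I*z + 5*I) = (z^2 + 8*I*z - 12)/(z + 5*I)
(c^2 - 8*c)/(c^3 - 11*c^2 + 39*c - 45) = c*(c - 8)/(c^3 - 11*c^2 + 39*c - 45)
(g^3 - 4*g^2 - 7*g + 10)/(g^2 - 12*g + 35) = (g^2 + g - 2)/(g - 7)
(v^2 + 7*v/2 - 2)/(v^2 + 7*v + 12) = (v - 1/2)/(v + 3)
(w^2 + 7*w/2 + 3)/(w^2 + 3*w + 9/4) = 2*(w + 2)/(2*w + 3)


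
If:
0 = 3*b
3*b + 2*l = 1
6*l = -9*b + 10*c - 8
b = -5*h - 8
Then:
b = 0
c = 11/10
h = -8/5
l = 1/2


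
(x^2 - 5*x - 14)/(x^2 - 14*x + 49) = (x + 2)/(x - 7)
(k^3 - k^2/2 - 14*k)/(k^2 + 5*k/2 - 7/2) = k*(k - 4)/(k - 1)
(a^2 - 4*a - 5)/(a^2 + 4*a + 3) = (a - 5)/(a + 3)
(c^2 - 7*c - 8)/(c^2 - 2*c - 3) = (c - 8)/(c - 3)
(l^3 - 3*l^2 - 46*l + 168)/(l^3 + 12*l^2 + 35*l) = (l^2 - 10*l + 24)/(l*(l + 5))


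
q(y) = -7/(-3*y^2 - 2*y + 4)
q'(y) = -7*(6*y + 2)/(-3*y^2 - 2*y + 4)^2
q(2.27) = 0.44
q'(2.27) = -0.43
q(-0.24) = -1.63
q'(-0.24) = -0.21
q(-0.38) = -1.62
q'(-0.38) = 0.10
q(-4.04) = 0.19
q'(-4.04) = 0.11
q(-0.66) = -1.74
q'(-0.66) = 0.85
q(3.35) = 0.19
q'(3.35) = -0.12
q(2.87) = 0.26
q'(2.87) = -0.19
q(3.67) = 0.16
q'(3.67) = -0.09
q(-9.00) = 0.03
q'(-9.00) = 0.01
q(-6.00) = 0.08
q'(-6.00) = 0.03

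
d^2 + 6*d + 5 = (d + 1)*(d + 5)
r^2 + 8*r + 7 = (r + 1)*(r + 7)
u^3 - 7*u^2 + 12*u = u*(u - 4)*(u - 3)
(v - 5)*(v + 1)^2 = v^3 - 3*v^2 - 9*v - 5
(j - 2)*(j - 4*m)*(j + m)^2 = j^4 - 2*j^3*m - 2*j^3 - 7*j^2*m^2 + 4*j^2*m - 4*j*m^3 + 14*j*m^2 + 8*m^3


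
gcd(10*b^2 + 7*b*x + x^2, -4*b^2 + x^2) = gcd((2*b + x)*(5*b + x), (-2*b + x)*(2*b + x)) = 2*b + x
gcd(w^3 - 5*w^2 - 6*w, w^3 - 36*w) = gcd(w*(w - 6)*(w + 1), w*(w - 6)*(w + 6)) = w^2 - 6*w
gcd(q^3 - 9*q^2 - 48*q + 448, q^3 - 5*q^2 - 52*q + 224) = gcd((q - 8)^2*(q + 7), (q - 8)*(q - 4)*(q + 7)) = q^2 - q - 56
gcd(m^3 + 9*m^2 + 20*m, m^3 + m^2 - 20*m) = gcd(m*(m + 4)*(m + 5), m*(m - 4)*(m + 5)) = m^2 + 5*m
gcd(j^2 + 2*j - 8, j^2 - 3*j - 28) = j + 4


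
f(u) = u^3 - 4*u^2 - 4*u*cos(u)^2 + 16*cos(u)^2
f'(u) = 3*u^2 + 8*u*sin(u)*cos(u) - 8*u - 32*sin(u)*cos(u) - 4*cos(u)^2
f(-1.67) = -15.59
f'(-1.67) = 17.22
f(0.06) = 15.69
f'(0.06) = -6.34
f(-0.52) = 12.39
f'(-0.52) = 17.55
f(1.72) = -6.54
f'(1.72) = -2.29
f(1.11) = -1.28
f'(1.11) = -15.18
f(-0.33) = 15.03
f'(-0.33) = 10.01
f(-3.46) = -62.39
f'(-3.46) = 77.73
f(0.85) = 3.21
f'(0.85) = -18.87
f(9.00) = 388.40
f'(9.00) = 152.66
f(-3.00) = -35.56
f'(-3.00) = 39.26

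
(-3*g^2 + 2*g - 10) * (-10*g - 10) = 30*g^3 + 10*g^2 + 80*g + 100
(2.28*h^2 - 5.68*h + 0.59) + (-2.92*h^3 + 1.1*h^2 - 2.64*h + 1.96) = -2.92*h^3 + 3.38*h^2 - 8.32*h + 2.55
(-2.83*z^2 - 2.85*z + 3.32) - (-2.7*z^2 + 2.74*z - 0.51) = -0.13*z^2 - 5.59*z + 3.83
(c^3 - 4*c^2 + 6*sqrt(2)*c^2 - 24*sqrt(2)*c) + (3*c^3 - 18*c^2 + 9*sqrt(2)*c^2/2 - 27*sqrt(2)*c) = 4*c^3 - 22*c^2 + 21*sqrt(2)*c^2/2 - 51*sqrt(2)*c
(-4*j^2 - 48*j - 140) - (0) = -4*j^2 - 48*j - 140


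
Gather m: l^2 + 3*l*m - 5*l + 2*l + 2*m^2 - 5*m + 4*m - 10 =l^2 - 3*l + 2*m^2 + m*(3*l - 1) - 10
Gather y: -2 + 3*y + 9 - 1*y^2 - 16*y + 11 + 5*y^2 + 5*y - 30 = 4*y^2 - 8*y - 12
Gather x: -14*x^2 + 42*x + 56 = -14*x^2 + 42*x + 56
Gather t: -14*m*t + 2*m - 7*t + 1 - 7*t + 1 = 2*m + t*(-14*m - 14) + 2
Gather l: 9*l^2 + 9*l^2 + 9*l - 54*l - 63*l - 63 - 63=18*l^2 - 108*l - 126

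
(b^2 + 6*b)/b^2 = (b + 6)/b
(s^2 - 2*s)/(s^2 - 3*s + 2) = s/(s - 1)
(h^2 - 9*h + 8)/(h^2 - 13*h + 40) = (h - 1)/(h - 5)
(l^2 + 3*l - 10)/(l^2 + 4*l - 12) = (l + 5)/(l + 6)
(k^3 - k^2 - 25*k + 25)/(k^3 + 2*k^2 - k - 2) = (k^2 - 25)/(k^2 + 3*k + 2)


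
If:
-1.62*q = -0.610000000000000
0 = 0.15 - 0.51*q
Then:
No Solution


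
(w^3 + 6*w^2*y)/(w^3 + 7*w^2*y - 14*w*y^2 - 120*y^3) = w^2/(w^2 + w*y - 20*y^2)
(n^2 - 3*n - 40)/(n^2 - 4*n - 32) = (n + 5)/(n + 4)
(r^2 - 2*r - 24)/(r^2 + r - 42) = (r + 4)/(r + 7)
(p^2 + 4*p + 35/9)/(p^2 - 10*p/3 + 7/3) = (9*p^2 + 36*p + 35)/(3*(3*p^2 - 10*p + 7))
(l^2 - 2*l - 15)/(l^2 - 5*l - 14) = (-l^2 + 2*l + 15)/(-l^2 + 5*l + 14)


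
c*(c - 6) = c^2 - 6*c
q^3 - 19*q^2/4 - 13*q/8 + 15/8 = (q - 5)*(q - 1/2)*(q + 3/4)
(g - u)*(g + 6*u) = g^2 + 5*g*u - 6*u^2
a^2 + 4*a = a*(a + 4)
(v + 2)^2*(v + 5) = v^3 + 9*v^2 + 24*v + 20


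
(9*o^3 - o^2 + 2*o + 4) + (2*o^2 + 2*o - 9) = 9*o^3 + o^2 + 4*o - 5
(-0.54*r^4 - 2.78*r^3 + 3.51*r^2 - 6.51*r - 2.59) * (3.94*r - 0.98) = -2.1276*r^5 - 10.424*r^4 + 16.5538*r^3 - 29.0892*r^2 - 3.8248*r + 2.5382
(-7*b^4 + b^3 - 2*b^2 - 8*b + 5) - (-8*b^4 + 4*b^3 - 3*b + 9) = b^4 - 3*b^3 - 2*b^2 - 5*b - 4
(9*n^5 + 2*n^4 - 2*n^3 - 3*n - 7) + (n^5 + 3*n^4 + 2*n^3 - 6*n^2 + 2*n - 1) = 10*n^5 + 5*n^4 - 6*n^2 - n - 8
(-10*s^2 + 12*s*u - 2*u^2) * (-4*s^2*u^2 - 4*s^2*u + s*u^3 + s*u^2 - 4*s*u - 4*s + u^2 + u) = 40*s^4*u^2 + 40*s^4*u - 58*s^3*u^3 - 58*s^3*u^2 + 40*s^3*u + 40*s^3 + 20*s^2*u^4 + 20*s^2*u^3 - 58*s^2*u^2 - 58*s^2*u - 2*s*u^5 - 2*s*u^4 + 20*s*u^3 + 20*s*u^2 - 2*u^4 - 2*u^3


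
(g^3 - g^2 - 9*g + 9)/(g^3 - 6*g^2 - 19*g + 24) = (g - 3)/(g - 8)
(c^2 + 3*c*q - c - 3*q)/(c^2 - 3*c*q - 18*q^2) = (1 - c)/(-c + 6*q)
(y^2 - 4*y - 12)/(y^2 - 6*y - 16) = (y - 6)/(y - 8)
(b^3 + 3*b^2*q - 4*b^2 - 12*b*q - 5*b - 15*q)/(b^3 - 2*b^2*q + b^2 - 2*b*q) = (-b^2 - 3*b*q + 5*b + 15*q)/(b*(-b + 2*q))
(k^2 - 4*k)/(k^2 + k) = (k - 4)/(k + 1)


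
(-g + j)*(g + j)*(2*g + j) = -2*g^3 - g^2*j + 2*g*j^2 + j^3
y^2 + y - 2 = (y - 1)*(y + 2)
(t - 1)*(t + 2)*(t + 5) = t^3 + 6*t^2 + 3*t - 10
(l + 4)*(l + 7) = l^2 + 11*l + 28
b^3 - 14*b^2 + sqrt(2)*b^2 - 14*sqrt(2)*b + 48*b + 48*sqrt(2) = (b - 8)*(b - 6)*(b + sqrt(2))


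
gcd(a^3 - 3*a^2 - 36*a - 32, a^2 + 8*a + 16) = a + 4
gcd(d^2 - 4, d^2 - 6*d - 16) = d + 2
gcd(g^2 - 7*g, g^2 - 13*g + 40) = 1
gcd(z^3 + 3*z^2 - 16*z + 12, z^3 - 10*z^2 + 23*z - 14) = z^2 - 3*z + 2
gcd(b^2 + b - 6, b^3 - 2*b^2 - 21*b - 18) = b + 3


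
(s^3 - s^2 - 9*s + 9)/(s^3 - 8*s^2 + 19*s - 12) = (s + 3)/(s - 4)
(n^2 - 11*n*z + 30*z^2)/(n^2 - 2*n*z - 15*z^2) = (n - 6*z)/(n + 3*z)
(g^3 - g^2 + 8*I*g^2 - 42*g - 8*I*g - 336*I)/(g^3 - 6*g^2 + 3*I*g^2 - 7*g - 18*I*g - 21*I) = (g^2 + g*(6 + 8*I) + 48*I)/(g^2 + g*(1 + 3*I) + 3*I)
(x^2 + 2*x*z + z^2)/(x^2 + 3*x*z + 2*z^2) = (x + z)/(x + 2*z)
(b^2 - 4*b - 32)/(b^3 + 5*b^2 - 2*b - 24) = (b - 8)/(b^2 + b - 6)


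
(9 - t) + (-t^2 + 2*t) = -t^2 + t + 9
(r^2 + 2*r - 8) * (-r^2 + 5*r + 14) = -r^4 + 3*r^3 + 32*r^2 - 12*r - 112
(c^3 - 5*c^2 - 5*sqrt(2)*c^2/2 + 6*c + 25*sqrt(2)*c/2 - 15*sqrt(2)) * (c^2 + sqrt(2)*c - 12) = c^5 - 5*c^4 - 3*sqrt(2)*c^4/2 - 11*c^3 + 15*sqrt(2)*c^3/2 + 21*sqrt(2)*c^2 + 85*c^2 - 150*sqrt(2)*c - 102*c + 180*sqrt(2)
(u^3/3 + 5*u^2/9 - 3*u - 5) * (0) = 0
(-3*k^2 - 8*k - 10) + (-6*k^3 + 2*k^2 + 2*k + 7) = -6*k^3 - k^2 - 6*k - 3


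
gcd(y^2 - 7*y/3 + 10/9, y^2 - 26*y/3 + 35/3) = y - 5/3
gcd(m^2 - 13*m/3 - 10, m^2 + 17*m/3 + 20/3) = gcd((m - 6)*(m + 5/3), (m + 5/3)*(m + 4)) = m + 5/3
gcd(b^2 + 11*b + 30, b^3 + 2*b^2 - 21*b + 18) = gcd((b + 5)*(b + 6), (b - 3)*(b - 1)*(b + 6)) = b + 6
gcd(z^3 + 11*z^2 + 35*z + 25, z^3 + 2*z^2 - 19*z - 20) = z^2 + 6*z + 5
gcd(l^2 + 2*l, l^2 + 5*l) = l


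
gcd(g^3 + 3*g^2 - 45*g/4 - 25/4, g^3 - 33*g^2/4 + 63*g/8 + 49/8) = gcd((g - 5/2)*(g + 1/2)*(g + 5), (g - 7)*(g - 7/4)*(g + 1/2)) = g + 1/2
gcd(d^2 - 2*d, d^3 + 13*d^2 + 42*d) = d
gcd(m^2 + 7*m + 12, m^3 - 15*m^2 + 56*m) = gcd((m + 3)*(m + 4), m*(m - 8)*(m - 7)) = 1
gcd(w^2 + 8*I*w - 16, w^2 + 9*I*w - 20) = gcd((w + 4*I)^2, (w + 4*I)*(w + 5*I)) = w + 4*I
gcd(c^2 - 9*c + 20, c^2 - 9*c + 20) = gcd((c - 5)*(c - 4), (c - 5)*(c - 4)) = c^2 - 9*c + 20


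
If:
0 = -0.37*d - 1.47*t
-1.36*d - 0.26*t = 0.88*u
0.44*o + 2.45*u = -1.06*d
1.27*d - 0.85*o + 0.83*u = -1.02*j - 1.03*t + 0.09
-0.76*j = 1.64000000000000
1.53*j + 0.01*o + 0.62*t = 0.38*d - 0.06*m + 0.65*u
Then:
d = -0.45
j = -2.16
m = 58.59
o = -2.58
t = 0.11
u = 0.66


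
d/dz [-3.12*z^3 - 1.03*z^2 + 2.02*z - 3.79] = -9.36*z^2 - 2.06*z + 2.02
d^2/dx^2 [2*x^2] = 4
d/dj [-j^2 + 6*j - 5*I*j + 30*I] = -2*j + 6 - 5*I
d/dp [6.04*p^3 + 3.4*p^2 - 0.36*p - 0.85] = 18.12*p^2 + 6.8*p - 0.36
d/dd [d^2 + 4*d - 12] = 2*d + 4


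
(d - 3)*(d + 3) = d^2 - 9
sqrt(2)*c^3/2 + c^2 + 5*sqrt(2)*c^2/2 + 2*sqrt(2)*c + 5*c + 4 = (c + 1)*(c + 4)*(sqrt(2)*c/2 + 1)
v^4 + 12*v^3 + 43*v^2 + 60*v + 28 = (v + 1)*(v + 2)^2*(v + 7)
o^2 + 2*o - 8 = (o - 2)*(o + 4)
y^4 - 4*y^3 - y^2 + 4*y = y*(y - 4)*(y - 1)*(y + 1)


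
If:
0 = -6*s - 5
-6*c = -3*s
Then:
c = -5/12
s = -5/6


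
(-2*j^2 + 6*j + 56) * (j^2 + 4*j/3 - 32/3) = -2*j^4 + 10*j^3/3 + 256*j^2/3 + 32*j/3 - 1792/3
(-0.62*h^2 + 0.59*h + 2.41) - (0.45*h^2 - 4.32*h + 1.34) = -1.07*h^2 + 4.91*h + 1.07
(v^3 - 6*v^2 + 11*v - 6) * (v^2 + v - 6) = v^5 - 5*v^4 - v^3 + 41*v^2 - 72*v + 36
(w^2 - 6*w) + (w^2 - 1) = 2*w^2 - 6*w - 1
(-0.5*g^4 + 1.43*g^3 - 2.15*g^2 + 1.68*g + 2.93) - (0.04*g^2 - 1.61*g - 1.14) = -0.5*g^4 + 1.43*g^3 - 2.19*g^2 + 3.29*g + 4.07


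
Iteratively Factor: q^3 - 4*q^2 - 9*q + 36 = (q + 3)*(q^2 - 7*q + 12) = (q - 4)*(q + 3)*(q - 3)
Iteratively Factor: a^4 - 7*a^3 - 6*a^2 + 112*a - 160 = (a - 2)*(a^3 - 5*a^2 - 16*a + 80) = (a - 4)*(a - 2)*(a^2 - a - 20) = (a - 5)*(a - 4)*(a - 2)*(a + 4)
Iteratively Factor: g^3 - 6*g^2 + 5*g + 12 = (g - 4)*(g^2 - 2*g - 3) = (g - 4)*(g + 1)*(g - 3)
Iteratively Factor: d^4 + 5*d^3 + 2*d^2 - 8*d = (d)*(d^3 + 5*d^2 + 2*d - 8) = d*(d + 2)*(d^2 + 3*d - 4) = d*(d + 2)*(d + 4)*(d - 1)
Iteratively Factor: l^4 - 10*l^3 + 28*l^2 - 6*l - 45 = (l - 3)*(l^3 - 7*l^2 + 7*l + 15) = (l - 3)*(l + 1)*(l^2 - 8*l + 15) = (l - 3)^2*(l + 1)*(l - 5)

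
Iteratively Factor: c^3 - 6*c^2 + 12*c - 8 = (c - 2)*(c^2 - 4*c + 4) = (c - 2)^2*(c - 2)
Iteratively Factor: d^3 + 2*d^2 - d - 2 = (d + 1)*(d^2 + d - 2) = (d + 1)*(d + 2)*(d - 1)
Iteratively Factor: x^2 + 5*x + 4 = (x + 1)*(x + 4)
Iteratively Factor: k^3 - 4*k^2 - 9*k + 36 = (k + 3)*(k^2 - 7*k + 12) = (k - 4)*(k + 3)*(k - 3)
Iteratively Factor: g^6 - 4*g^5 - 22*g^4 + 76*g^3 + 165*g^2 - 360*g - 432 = (g + 1)*(g^5 - 5*g^4 - 17*g^3 + 93*g^2 + 72*g - 432) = (g + 1)*(g + 3)*(g^4 - 8*g^3 + 7*g^2 + 72*g - 144) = (g - 3)*(g + 1)*(g + 3)*(g^3 - 5*g^2 - 8*g + 48) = (g - 3)*(g + 1)*(g + 3)^2*(g^2 - 8*g + 16) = (g - 4)*(g - 3)*(g + 1)*(g + 3)^2*(g - 4)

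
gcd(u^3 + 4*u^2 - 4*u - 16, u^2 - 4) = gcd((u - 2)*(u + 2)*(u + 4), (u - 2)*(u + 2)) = u^2 - 4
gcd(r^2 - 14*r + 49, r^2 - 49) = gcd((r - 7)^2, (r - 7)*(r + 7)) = r - 7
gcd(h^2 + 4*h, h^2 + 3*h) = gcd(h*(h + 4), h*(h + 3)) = h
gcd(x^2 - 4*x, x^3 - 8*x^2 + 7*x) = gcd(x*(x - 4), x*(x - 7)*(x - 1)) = x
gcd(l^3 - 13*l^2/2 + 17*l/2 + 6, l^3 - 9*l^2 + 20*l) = l - 4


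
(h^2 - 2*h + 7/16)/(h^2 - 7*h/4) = (h - 1/4)/h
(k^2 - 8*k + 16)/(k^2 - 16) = (k - 4)/(k + 4)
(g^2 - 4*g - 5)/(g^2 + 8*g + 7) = (g - 5)/(g + 7)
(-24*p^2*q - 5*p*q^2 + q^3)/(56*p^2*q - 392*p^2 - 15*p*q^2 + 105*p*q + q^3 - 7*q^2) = q*(-3*p - q)/(7*p*q - 49*p - q^2 + 7*q)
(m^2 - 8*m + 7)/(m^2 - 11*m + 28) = (m - 1)/(m - 4)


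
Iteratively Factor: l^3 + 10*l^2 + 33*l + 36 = (l + 3)*(l^2 + 7*l + 12) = (l + 3)^2*(l + 4)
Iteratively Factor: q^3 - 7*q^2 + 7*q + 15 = (q + 1)*(q^2 - 8*q + 15) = (q - 3)*(q + 1)*(q - 5)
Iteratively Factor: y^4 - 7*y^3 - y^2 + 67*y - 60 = (y - 5)*(y^3 - 2*y^2 - 11*y + 12) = (y - 5)*(y - 4)*(y^2 + 2*y - 3) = (y - 5)*(y - 4)*(y - 1)*(y + 3)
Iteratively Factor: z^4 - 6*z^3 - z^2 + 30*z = (z - 3)*(z^3 - 3*z^2 - 10*z) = z*(z - 3)*(z^2 - 3*z - 10) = z*(z - 5)*(z - 3)*(z + 2)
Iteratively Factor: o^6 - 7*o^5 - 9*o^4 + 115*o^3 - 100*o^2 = (o + 4)*(o^5 - 11*o^4 + 35*o^3 - 25*o^2) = o*(o + 4)*(o^4 - 11*o^3 + 35*o^2 - 25*o) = o*(o - 5)*(o + 4)*(o^3 - 6*o^2 + 5*o) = o*(o - 5)^2*(o + 4)*(o^2 - o) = o^2*(o - 5)^2*(o + 4)*(o - 1)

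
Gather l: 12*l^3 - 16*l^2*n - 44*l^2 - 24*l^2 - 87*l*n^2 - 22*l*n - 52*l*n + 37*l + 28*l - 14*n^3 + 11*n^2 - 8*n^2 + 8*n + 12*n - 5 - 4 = 12*l^3 + l^2*(-16*n - 68) + l*(-87*n^2 - 74*n + 65) - 14*n^3 + 3*n^2 + 20*n - 9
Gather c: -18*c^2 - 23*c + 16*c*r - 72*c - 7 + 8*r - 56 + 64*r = -18*c^2 + c*(16*r - 95) + 72*r - 63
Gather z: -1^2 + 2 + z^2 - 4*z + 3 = z^2 - 4*z + 4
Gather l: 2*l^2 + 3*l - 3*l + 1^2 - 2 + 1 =2*l^2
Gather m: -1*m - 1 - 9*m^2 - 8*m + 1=-9*m^2 - 9*m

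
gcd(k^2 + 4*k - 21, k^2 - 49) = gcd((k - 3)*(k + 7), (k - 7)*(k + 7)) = k + 7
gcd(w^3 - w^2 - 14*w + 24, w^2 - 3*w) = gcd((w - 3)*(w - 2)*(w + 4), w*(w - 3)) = w - 3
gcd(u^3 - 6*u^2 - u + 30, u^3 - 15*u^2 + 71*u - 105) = u^2 - 8*u + 15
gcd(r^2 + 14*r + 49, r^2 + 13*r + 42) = r + 7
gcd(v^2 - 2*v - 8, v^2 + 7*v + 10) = v + 2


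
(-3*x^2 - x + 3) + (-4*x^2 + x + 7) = 10 - 7*x^2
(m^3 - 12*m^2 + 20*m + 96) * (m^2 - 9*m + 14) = m^5 - 21*m^4 + 142*m^3 - 252*m^2 - 584*m + 1344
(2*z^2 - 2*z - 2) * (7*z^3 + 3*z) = 14*z^5 - 14*z^4 - 8*z^3 - 6*z^2 - 6*z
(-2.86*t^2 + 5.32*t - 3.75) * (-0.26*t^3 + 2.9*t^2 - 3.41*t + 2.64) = 0.7436*t^5 - 9.6772*t^4 + 26.1556*t^3 - 36.5666*t^2 + 26.8323*t - 9.9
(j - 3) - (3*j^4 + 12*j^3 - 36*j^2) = -3*j^4 - 12*j^3 + 36*j^2 + j - 3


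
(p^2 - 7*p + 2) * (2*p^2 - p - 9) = 2*p^4 - 15*p^3 + 2*p^2 + 61*p - 18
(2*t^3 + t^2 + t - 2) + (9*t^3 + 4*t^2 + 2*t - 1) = 11*t^3 + 5*t^2 + 3*t - 3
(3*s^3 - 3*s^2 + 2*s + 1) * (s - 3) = 3*s^4 - 12*s^3 + 11*s^2 - 5*s - 3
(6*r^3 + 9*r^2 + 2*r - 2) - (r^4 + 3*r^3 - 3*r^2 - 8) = -r^4 + 3*r^3 + 12*r^2 + 2*r + 6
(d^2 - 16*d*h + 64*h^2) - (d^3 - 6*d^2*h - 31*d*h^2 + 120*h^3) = -d^3 + 6*d^2*h + d^2 + 31*d*h^2 - 16*d*h - 120*h^3 + 64*h^2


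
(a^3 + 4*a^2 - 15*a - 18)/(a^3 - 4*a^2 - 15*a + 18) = (a^3 + 4*a^2 - 15*a - 18)/(a^3 - 4*a^2 - 15*a + 18)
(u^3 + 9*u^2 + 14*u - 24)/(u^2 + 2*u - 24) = (u^2 + 3*u - 4)/(u - 4)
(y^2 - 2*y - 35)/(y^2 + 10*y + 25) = (y - 7)/(y + 5)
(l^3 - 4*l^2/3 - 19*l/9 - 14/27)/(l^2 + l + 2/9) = l - 7/3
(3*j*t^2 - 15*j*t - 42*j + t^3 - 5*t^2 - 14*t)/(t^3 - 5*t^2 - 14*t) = (3*j + t)/t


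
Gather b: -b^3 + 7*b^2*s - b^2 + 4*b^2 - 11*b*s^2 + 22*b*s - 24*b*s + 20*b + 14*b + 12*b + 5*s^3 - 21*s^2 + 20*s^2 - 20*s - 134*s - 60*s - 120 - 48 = -b^3 + b^2*(7*s + 3) + b*(-11*s^2 - 2*s + 46) + 5*s^3 - s^2 - 214*s - 168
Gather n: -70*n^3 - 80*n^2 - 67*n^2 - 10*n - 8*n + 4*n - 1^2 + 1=-70*n^3 - 147*n^2 - 14*n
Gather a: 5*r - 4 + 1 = 5*r - 3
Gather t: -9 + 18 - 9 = 0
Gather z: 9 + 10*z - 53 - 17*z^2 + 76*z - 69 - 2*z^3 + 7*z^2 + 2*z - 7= -2*z^3 - 10*z^2 + 88*z - 120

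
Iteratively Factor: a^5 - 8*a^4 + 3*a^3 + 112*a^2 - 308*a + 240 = (a + 4)*(a^4 - 12*a^3 + 51*a^2 - 92*a + 60) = (a - 5)*(a + 4)*(a^3 - 7*a^2 + 16*a - 12) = (a - 5)*(a - 2)*(a + 4)*(a^2 - 5*a + 6) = (a - 5)*(a - 3)*(a - 2)*(a + 4)*(a - 2)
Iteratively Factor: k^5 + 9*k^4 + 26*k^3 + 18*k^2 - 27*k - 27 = (k + 1)*(k^4 + 8*k^3 + 18*k^2 - 27) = (k + 1)*(k + 3)*(k^3 + 5*k^2 + 3*k - 9) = (k + 1)*(k + 3)^2*(k^2 + 2*k - 3) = (k + 1)*(k + 3)^3*(k - 1)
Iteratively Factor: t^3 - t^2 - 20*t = (t)*(t^2 - t - 20) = t*(t - 5)*(t + 4)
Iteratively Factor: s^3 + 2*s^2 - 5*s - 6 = (s + 3)*(s^2 - s - 2) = (s - 2)*(s + 3)*(s + 1)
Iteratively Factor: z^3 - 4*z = (z - 2)*(z^2 + 2*z) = z*(z - 2)*(z + 2)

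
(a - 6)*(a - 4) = a^2 - 10*a + 24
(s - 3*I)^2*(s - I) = s^3 - 7*I*s^2 - 15*s + 9*I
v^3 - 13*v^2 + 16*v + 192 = (v - 8)^2*(v + 3)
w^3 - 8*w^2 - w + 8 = (w - 8)*(w - 1)*(w + 1)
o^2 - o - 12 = (o - 4)*(o + 3)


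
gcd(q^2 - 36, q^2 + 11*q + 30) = q + 6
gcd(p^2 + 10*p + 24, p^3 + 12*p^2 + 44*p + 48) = p^2 + 10*p + 24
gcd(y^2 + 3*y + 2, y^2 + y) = y + 1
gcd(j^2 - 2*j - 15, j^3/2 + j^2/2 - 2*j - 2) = 1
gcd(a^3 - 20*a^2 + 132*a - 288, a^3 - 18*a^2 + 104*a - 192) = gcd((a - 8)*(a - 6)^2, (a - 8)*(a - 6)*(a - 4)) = a^2 - 14*a + 48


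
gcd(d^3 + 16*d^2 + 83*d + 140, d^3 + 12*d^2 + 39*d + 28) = d^2 + 11*d + 28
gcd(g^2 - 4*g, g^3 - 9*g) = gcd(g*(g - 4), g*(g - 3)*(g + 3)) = g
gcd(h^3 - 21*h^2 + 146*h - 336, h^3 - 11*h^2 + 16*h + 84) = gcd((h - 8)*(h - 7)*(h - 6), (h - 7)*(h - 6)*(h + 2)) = h^2 - 13*h + 42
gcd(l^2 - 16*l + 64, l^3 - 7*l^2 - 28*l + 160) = l - 8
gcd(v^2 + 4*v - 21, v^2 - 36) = 1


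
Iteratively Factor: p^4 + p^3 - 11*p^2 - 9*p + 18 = (p - 1)*(p^3 + 2*p^2 - 9*p - 18) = (p - 1)*(p + 2)*(p^2 - 9) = (p - 1)*(p + 2)*(p + 3)*(p - 3)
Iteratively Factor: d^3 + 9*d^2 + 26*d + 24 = (d + 4)*(d^2 + 5*d + 6) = (d + 2)*(d + 4)*(d + 3)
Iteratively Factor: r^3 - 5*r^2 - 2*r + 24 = (r - 4)*(r^2 - r - 6) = (r - 4)*(r - 3)*(r + 2)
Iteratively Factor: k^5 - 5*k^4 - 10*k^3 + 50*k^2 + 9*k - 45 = (k - 5)*(k^4 - 10*k^2 + 9) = (k - 5)*(k + 1)*(k^3 - k^2 - 9*k + 9) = (k - 5)*(k - 1)*(k + 1)*(k^2 - 9) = (k - 5)*(k - 1)*(k + 1)*(k + 3)*(k - 3)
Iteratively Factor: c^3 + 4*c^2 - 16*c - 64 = (c + 4)*(c^2 - 16) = (c - 4)*(c + 4)*(c + 4)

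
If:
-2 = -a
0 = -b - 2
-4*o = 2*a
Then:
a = 2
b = -2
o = -1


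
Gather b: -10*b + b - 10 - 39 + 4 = -9*b - 45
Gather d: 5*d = 5*d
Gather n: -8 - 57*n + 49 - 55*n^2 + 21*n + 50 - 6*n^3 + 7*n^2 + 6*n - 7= -6*n^3 - 48*n^2 - 30*n + 84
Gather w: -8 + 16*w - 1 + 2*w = 18*w - 9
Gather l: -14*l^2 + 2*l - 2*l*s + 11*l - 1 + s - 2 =-14*l^2 + l*(13 - 2*s) + s - 3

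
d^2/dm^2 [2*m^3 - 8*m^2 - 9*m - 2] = 12*m - 16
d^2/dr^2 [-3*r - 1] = 0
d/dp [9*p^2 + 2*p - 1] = 18*p + 2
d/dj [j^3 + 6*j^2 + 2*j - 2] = 3*j^2 + 12*j + 2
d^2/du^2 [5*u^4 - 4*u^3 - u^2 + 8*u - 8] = 60*u^2 - 24*u - 2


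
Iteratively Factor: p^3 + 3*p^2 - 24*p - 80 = (p + 4)*(p^2 - p - 20) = (p + 4)^2*(p - 5)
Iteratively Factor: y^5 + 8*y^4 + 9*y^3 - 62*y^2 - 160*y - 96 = (y + 2)*(y^4 + 6*y^3 - 3*y^2 - 56*y - 48) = (y - 3)*(y + 2)*(y^3 + 9*y^2 + 24*y + 16) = (y - 3)*(y + 2)*(y + 4)*(y^2 + 5*y + 4) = (y - 3)*(y + 2)*(y + 4)^2*(y + 1)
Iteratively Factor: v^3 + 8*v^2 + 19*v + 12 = (v + 1)*(v^2 + 7*v + 12) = (v + 1)*(v + 3)*(v + 4)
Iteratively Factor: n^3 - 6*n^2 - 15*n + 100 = (n + 4)*(n^2 - 10*n + 25) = (n - 5)*(n + 4)*(n - 5)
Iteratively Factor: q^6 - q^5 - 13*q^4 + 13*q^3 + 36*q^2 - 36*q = (q + 3)*(q^5 - 4*q^4 - q^3 + 16*q^2 - 12*q) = (q - 1)*(q + 3)*(q^4 - 3*q^3 - 4*q^2 + 12*q) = (q - 3)*(q - 1)*(q + 3)*(q^3 - 4*q) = (q - 3)*(q - 1)*(q + 2)*(q + 3)*(q^2 - 2*q) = (q - 3)*(q - 2)*(q - 1)*(q + 2)*(q + 3)*(q)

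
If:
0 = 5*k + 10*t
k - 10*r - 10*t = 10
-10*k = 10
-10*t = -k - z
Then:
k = -1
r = -8/5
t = 1/2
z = 6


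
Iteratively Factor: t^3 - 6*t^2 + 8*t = (t - 2)*(t^2 - 4*t) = (t - 4)*(t - 2)*(t)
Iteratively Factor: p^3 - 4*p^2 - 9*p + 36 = (p - 3)*(p^2 - p - 12) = (p - 3)*(p + 3)*(p - 4)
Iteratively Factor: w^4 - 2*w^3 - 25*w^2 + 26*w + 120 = (w + 4)*(w^3 - 6*w^2 - w + 30) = (w - 3)*(w + 4)*(w^2 - 3*w - 10) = (w - 5)*(w - 3)*(w + 4)*(w + 2)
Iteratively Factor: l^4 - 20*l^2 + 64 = (l - 4)*(l^3 + 4*l^2 - 4*l - 16) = (l - 4)*(l + 2)*(l^2 + 2*l - 8) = (l - 4)*(l - 2)*(l + 2)*(l + 4)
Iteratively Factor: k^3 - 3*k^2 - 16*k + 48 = (k - 4)*(k^2 + k - 12) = (k - 4)*(k + 4)*(k - 3)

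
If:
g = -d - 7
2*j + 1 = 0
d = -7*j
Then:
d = 7/2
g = -21/2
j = -1/2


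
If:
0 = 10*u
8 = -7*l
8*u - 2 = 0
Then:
No Solution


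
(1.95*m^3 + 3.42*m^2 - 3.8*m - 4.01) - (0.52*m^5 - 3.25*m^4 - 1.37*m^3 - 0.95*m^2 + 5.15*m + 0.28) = -0.52*m^5 + 3.25*m^4 + 3.32*m^3 + 4.37*m^2 - 8.95*m - 4.29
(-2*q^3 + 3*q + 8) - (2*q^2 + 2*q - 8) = -2*q^3 - 2*q^2 + q + 16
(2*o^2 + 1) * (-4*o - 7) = -8*o^3 - 14*o^2 - 4*o - 7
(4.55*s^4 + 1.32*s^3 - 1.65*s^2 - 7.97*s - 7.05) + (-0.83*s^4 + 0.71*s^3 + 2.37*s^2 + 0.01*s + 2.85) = 3.72*s^4 + 2.03*s^3 + 0.72*s^2 - 7.96*s - 4.2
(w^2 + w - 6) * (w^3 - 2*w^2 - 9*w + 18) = w^5 - w^4 - 17*w^3 + 21*w^2 + 72*w - 108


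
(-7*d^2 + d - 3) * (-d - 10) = 7*d^3 + 69*d^2 - 7*d + 30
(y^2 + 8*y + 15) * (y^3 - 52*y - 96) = y^5 + 8*y^4 - 37*y^3 - 512*y^2 - 1548*y - 1440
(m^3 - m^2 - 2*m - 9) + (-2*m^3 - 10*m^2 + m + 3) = -m^3 - 11*m^2 - m - 6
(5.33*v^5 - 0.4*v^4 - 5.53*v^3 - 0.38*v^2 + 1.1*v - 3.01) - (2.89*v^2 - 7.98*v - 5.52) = 5.33*v^5 - 0.4*v^4 - 5.53*v^3 - 3.27*v^2 + 9.08*v + 2.51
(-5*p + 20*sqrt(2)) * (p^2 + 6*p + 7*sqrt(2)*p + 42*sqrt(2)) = -5*p^3 - 30*p^2 - 15*sqrt(2)*p^2 - 90*sqrt(2)*p + 280*p + 1680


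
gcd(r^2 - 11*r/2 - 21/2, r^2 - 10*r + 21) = r - 7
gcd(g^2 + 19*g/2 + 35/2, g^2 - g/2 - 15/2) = g + 5/2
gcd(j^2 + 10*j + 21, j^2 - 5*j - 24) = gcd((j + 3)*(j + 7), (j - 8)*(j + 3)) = j + 3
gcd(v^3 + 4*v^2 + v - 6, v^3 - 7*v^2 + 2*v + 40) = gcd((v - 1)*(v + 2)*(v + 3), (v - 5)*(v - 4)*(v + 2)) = v + 2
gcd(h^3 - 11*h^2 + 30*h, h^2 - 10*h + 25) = h - 5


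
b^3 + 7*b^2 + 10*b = b*(b + 2)*(b + 5)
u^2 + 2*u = u*(u + 2)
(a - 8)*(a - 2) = a^2 - 10*a + 16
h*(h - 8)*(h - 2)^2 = h^4 - 12*h^3 + 36*h^2 - 32*h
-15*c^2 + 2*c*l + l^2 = (-3*c + l)*(5*c + l)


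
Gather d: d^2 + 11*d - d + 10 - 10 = d^2 + 10*d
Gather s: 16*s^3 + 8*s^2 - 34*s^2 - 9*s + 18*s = 16*s^3 - 26*s^2 + 9*s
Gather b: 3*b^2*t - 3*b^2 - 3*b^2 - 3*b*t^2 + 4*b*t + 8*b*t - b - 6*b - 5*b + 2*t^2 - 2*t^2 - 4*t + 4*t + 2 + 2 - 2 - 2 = b^2*(3*t - 6) + b*(-3*t^2 + 12*t - 12)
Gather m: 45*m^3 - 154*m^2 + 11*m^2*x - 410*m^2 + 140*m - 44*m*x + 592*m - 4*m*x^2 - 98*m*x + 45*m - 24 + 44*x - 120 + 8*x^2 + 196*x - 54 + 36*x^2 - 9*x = 45*m^3 + m^2*(11*x - 564) + m*(-4*x^2 - 142*x + 777) + 44*x^2 + 231*x - 198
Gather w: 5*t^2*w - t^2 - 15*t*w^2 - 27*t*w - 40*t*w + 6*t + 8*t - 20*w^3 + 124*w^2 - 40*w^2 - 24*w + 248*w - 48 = -t^2 + 14*t - 20*w^3 + w^2*(84 - 15*t) + w*(5*t^2 - 67*t + 224) - 48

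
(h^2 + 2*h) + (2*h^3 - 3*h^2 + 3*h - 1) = 2*h^3 - 2*h^2 + 5*h - 1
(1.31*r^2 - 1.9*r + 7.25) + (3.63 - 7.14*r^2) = -5.83*r^2 - 1.9*r + 10.88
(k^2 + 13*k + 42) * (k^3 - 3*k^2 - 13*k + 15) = k^5 + 10*k^4 - 10*k^3 - 280*k^2 - 351*k + 630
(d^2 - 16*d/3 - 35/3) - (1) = d^2 - 16*d/3 - 38/3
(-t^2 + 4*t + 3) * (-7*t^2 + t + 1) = 7*t^4 - 29*t^3 - 18*t^2 + 7*t + 3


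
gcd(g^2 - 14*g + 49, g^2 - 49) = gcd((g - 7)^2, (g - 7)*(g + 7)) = g - 7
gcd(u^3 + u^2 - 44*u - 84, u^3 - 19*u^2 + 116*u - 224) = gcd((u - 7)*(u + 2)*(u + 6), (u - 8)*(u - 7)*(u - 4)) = u - 7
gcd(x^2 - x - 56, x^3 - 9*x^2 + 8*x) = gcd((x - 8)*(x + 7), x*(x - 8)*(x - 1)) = x - 8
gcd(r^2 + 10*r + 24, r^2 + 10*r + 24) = r^2 + 10*r + 24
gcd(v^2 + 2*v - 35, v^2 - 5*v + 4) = 1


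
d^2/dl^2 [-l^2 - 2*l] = -2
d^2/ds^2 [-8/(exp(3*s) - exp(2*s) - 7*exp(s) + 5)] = 8*(-2*(-3*exp(2*s) + 2*exp(s) + 7)^2*exp(s) + (9*exp(2*s) - 4*exp(s) - 7)*(exp(3*s) - exp(2*s) - 7*exp(s) + 5))*exp(s)/(exp(3*s) - exp(2*s) - 7*exp(s) + 5)^3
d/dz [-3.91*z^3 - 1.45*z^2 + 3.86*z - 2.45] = -11.73*z^2 - 2.9*z + 3.86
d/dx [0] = 0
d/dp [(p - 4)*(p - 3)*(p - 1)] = 3*p^2 - 16*p + 19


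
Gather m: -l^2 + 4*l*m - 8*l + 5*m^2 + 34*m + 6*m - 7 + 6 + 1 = -l^2 - 8*l + 5*m^2 + m*(4*l + 40)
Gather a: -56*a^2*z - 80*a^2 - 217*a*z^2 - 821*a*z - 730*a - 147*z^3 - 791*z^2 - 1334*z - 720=a^2*(-56*z - 80) + a*(-217*z^2 - 821*z - 730) - 147*z^3 - 791*z^2 - 1334*z - 720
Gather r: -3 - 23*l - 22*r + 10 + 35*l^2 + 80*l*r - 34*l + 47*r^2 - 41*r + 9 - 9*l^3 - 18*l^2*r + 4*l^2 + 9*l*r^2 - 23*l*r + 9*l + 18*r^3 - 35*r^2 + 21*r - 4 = -9*l^3 + 39*l^2 - 48*l + 18*r^3 + r^2*(9*l + 12) + r*(-18*l^2 + 57*l - 42) + 12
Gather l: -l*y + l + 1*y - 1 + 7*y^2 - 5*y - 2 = l*(1 - y) + 7*y^2 - 4*y - 3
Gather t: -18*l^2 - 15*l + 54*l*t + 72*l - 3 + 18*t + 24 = -18*l^2 + 57*l + t*(54*l + 18) + 21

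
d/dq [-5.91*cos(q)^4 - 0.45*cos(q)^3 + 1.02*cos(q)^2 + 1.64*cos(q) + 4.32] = (23.64*cos(q)^3 + 1.35*cos(q)^2 - 2.04*cos(q) - 1.64)*sin(q)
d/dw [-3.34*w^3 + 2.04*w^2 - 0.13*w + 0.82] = -10.02*w^2 + 4.08*w - 0.13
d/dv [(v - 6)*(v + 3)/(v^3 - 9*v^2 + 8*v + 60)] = (-v^2 - 6*v - 1)/(v^4 - 6*v^3 - 11*v^2 + 60*v + 100)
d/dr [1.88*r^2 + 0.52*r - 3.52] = 3.76*r + 0.52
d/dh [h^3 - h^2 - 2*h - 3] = 3*h^2 - 2*h - 2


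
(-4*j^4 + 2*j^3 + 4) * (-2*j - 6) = 8*j^5 + 20*j^4 - 12*j^3 - 8*j - 24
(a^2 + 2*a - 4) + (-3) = a^2 + 2*a - 7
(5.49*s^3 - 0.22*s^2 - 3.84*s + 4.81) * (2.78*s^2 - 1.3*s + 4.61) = 15.2622*s^5 - 7.7486*s^4 + 14.9197*s^3 + 17.3496*s^2 - 23.9554*s + 22.1741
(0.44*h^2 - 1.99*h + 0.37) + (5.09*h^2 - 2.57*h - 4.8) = 5.53*h^2 - 4.56*h - 4.43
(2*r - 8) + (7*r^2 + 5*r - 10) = 7*r^2 + 7*r - 18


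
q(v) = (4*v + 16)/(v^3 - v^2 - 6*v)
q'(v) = (4*v + 16)*(-3*v^2 + 2*v + 6)/(v^3 - v^2 - 6*v)^2 + 4/(v^3 - v^2 - 6*v) = 4*(-v*(-v^2 + v + 6) + (v + 4)*(-3*v^2 + 2*v + 6))/(v^2*(-v^2 + v + 6)^2)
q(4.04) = 1.27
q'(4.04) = -1.58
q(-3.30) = -0.10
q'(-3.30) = -0.28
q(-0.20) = 13.19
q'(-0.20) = 66.24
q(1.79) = -2.82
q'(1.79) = -0.50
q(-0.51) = 5.23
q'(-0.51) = 9.74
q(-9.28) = 0.03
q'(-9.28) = 0.00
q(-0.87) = 3.29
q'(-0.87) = 2.77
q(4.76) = 0.62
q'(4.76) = -0.50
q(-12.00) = 0.02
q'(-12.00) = 0.00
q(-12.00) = 0.02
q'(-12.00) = 0.00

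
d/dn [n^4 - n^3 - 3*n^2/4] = n*(8*n^2 - 6*n - 3)/2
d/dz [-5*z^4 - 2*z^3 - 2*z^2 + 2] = 2*z*(-10*z^2 - 3*z - 2)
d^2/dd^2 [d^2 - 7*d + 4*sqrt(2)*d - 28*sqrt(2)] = 2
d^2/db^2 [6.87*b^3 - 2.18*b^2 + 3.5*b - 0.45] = 41.22*b - 4.36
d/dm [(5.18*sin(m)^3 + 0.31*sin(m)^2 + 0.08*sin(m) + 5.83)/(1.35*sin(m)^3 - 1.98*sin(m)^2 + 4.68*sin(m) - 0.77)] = (-3.5527136788005e-15*sin(m)^5 - 10.6749*sin(m)^4 + 48.2688*sin(m)^3 - 33.9681*sin(m)^2 + 22.6094*sin(m) - 27.346)*cos(m)/(1.8225*sin(m)^6 - 5.346*sin(m)^5 + 16.5564*sin(m)^4 - 20.6118*sin(m)^3 + 24.9516*sin(m)^2 - 7.2072*sin(m) + 0.5929)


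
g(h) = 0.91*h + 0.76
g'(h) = 0.910000000000000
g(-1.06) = -0.20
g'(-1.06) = 0.91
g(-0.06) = 0.71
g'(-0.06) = 0.91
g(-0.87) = -0.03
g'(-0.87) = 0.91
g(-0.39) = 0.41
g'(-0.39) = 0.91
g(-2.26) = -1.30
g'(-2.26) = 0.91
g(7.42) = 7.51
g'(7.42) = 0.91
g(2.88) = 3.38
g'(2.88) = 0.91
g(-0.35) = 0.44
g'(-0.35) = 0.91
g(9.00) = 8.95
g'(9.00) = 0.91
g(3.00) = 3.49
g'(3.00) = 0.91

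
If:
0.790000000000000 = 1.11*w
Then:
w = 0.71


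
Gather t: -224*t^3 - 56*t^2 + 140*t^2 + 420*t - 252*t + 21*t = -224*t^3 + 84*t^2 + 189*t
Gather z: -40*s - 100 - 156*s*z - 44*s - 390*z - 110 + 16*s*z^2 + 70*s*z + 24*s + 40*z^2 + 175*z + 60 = -60*s + z^2*(16*s + 40) + z*(-86*s - 215) - 150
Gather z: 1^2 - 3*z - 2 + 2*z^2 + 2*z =2*z^2 - z - 1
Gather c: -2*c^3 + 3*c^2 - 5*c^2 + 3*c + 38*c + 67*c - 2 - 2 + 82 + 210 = -2*c^3 - 2*c^2 + 108*c + 288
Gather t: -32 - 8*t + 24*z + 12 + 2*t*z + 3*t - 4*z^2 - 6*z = t*(2*z - 5) - 4*z^2 + 18*z - 20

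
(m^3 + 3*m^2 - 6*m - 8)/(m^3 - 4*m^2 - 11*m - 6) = (m^2 + 2*m - 8)/(m^2 - 5*m - 6)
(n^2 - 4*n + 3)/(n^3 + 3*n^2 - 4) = (n - 3)/(n^2 + 4*n + 4)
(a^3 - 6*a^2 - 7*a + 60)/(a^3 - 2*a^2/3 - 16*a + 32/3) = 3*(a^2 - 2*a - 15)/(3*a^2 + 10*a - 8)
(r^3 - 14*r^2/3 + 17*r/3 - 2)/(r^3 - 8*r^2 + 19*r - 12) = (r - 2/3)/(r - 4)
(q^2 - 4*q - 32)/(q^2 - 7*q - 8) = (q + 4)/(q + 1)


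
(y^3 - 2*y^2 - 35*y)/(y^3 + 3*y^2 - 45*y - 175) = y/(y + 5)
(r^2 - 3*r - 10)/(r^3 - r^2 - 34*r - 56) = (r - 5)/(r^2 - 3*r - 28)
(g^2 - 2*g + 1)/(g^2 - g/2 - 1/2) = 2*(g - 1)/(2*g + 1)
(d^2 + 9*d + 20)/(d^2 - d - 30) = (d + 4)/(d - 6)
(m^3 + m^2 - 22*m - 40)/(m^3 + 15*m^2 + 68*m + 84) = (m^2 - m - 20)/(m^2 + 13*m + 42)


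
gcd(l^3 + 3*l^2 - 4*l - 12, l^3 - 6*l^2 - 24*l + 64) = l - 2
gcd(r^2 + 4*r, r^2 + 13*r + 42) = 1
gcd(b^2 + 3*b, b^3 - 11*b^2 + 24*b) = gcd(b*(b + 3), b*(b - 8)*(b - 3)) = b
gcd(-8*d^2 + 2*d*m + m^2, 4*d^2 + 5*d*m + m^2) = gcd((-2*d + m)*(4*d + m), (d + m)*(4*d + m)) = 4*d + m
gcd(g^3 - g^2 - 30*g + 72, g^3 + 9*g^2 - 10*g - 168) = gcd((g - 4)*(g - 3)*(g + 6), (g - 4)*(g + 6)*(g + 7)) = g^2 + 2*g - 24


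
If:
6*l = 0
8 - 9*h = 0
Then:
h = 8/9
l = 0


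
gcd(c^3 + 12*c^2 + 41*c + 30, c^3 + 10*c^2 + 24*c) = c + 6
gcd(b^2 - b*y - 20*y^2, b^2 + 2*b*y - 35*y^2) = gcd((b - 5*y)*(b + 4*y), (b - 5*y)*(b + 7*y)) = -b + 5*y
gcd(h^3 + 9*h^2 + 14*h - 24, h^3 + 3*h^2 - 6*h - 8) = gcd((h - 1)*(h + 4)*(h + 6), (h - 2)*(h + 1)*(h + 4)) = h + 4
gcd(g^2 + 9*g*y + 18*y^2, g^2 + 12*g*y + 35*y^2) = 1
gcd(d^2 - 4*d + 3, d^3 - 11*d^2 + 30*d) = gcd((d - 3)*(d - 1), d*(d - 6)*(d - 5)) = 1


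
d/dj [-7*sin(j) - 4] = -7*cos(j)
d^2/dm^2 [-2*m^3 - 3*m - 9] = -12*m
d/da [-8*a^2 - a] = -16*a - 1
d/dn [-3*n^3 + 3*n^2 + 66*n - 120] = -9*n^2 + 6*n + 66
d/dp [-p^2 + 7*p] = 7 - 2*p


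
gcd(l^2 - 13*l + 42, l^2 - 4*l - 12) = l - 6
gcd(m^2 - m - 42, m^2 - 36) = m + 6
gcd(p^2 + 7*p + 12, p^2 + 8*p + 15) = p + 3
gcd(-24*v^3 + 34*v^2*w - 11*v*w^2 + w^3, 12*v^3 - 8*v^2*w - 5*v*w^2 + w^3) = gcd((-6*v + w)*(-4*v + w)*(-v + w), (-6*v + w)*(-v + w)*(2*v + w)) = 6*v^2 - 7*v*w + w^2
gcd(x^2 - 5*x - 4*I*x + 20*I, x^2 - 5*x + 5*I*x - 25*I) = x - 5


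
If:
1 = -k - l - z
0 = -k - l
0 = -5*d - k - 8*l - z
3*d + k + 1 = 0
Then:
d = -3/13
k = -4/13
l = 4/13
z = -1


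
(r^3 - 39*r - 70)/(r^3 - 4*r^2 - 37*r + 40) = (r^2 - 5*r - 14)/(r^2 - 9*r + 8)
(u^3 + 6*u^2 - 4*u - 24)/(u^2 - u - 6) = (u^2 + 4*u - 12)/(u - 3)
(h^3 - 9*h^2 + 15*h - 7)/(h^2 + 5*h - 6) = (h^2 - 8*h + 7)/(h + 6)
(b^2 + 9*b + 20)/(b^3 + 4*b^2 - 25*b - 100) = 1/(b - 5)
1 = 1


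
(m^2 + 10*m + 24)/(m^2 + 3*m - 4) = (m + 6)/(m - 1)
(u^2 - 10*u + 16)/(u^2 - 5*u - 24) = (u - 2)/(u + 3)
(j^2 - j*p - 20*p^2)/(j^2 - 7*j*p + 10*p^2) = (-j - 4*p)/(-j + 2*p)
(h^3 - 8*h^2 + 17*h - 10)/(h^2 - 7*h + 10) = h - 1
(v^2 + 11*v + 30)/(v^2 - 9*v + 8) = (v^2 + 11*v + 30)/(v^2 - 9*v + 8)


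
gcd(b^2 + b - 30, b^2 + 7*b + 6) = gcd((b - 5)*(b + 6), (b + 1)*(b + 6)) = b + 6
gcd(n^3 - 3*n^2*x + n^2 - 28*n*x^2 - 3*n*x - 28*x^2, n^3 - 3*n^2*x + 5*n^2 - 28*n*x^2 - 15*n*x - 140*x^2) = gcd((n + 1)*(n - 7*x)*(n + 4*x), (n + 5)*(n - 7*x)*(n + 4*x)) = -n^2 + 3*n*x + 28*x^2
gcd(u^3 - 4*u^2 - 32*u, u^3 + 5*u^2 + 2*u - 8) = u + 4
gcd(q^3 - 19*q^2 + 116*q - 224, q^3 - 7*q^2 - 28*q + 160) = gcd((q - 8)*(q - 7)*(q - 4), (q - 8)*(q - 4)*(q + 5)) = q^2 - 12*q + 32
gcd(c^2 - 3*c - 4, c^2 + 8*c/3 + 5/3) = c + 1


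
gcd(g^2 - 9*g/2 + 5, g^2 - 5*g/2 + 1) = g - 2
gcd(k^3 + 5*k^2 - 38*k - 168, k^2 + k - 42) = k^2 + k - 42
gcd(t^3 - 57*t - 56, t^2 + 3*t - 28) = t + 7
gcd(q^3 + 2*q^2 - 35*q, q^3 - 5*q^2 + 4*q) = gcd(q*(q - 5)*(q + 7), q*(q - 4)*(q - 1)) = q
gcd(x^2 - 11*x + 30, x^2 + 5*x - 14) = 1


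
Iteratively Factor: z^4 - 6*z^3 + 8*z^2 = (z - 4)*(z^3 - 2*z^2) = (z - 4)*(z - 2)*(z^2) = z*(z - 4)*(z - 2)*(z)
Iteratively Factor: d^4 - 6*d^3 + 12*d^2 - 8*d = (d)*(d^3 - 6*d^2 + 12*d - 8) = d*(d - 2)*(d^2 - 4*d + 4) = d*(d - 2)^2*(d - 2)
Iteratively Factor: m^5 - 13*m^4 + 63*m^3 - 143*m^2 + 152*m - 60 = (m - 1)*(m^4 - 12*m^3 + 51*m^2 - 92*m + 60) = (m - 2)*(m - 1)*(m^3 - 10*m^2 + 31*m - 30) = (m - 5)*(m - 2)*(m - 1)*(m^2 - 5*m + 6) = (m - 5)*(m - 3)*(m - 2)*(m - 1)*(m - 2)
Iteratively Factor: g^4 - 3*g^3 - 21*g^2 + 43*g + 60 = (g + 1)*(g^3 - 4*g^2 - 17*g + 60) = (g - 5)*(g + 1)*(g^2 + g - 12) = (g - 5)*(g + 1)*(g + 4)*(g - 3)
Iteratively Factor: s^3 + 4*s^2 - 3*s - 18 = (s + 3)*(s^2 + s - 6) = (s - 2)*(s + 3)*(s + 3)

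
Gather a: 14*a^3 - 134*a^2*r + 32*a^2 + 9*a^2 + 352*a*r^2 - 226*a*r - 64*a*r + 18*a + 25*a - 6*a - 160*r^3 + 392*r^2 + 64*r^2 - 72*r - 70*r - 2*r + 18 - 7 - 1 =14*a^3 + a^2*(41 - 134*r) + a*(352*r^2 - 290*r + 37) - 160*r^3 + 456*r^2 - 144*r + 10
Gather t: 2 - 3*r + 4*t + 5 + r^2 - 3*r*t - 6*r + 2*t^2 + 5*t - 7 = r^2 - 9*r + 2*t^2 + t*(9 - 3*r)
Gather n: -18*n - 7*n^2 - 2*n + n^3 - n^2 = n^3 - 8*n^2 - 20*n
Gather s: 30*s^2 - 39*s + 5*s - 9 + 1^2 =30*s^2 - 34*s - 8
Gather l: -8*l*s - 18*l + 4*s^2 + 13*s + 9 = l*(-8*s - 18) + 4*s^2 + 13*s + 9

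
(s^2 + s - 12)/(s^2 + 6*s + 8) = (s - 3)/(s + 2)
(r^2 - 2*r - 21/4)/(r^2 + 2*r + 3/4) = (2*r - 7)/(2*r + 1)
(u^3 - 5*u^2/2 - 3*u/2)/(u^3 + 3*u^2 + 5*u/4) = 2*(u - 3)/(2*u + 5)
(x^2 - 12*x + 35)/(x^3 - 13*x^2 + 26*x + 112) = (x - 5)/(x^2 - 6*x - 16)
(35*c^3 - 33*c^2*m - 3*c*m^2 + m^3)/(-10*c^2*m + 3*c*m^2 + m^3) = (-7*c^2 + 8*c*m - m^2)/(m*(2*c - m))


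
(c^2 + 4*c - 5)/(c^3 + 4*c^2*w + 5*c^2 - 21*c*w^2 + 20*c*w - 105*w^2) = (1 - c)/(-c^2 - 4*c*w + 21*w^2)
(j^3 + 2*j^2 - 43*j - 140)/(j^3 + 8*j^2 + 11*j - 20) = (j - 7)/(j - 1)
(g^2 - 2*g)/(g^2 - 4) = g/(g + 2)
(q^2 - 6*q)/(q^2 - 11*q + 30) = q/(q - 5)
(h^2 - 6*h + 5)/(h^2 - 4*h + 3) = (h - 5)/(h - 3)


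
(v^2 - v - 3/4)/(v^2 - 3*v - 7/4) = (2*v - 3)/(2*v - 7)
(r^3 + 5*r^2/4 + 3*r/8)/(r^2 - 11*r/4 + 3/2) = r*(8*r^2 + 10*r + 3)/(2*(4*r^2 - 11*r + 6))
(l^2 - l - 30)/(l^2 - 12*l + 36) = (l + 5)/(l - 6)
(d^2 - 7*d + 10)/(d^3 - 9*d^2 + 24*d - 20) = 1/(d - 2)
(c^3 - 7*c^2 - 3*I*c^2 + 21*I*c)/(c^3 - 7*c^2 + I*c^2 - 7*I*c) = (c - 3*I)/(c + I)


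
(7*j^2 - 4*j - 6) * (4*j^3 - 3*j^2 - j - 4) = 28*j^5 - 37*j^4 - 19*j^3 - 6*j^2 + 22*j + 24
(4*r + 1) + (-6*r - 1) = -2*r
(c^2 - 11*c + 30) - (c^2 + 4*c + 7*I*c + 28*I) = -15*c - 7*I*c + 30 - 28*I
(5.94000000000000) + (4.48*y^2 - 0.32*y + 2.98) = 4.48*y^2 - 0.32*y + 8.92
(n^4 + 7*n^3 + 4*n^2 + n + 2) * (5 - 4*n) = -4*n^5 - 23*n^4 + 19*n^3 + 16*n^2 - 3*n + 10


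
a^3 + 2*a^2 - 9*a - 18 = (a - 3)*(a + 2)*(a + 3)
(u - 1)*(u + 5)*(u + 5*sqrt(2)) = u^3 + 4*u^2 + 5*sqrt(2)*u^2 - 5*u + 20*sqrt(2)*u - 25*sqrt(2)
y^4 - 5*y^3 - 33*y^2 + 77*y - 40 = (y - 8)*(y - 1)^2*(y + 5)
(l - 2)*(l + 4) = l^2 + 2*l - 8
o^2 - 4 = (o - 2)*(o + 2)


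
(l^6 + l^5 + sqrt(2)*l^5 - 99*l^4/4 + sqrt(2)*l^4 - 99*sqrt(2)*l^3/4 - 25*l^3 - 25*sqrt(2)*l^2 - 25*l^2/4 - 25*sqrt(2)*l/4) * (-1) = -l^6 - sqrt(2)*l^5 - l^5 - sqrt(2)*l^4 + 99*l^4/4 + 25*l^3 + 99*sqrt(2)*l^3/4 + 25*l^2/4 + 25*sqrt(2)*l^2 + 25*sqrt(2)*l/4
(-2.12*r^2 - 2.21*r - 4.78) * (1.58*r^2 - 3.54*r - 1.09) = -3.3496*r^4 + 4.013*r^3 + 2.5818*r^2 + 19.3301*r + 5.2102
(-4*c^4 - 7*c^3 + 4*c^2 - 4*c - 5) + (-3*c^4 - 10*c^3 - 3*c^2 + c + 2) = -7*c^4 - 17*c^3 + c^2 - 3*c - 3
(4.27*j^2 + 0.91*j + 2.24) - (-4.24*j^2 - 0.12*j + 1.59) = 8.51*j^2 + 1.03*j + 0.65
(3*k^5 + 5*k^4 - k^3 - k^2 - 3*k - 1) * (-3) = -9*k^5 - 15*k^4 + 3*k^3 + 3*k^2 + 9*k + 3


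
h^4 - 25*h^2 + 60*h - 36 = (h - 3)*(h - 2)*(h - 1)*(h + 6)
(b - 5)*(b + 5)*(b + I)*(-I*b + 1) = -I*b^4 + 2*b^3 + 26*I*b^2 - 50*b - 25*I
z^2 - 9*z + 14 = (z - 7)*(z - 2)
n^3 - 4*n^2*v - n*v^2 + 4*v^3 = (n - 4*v)*(n - v)*(n + v)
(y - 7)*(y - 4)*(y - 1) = y^3 - 12*y^2 + 39*y - 28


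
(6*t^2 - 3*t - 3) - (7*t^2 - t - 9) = -t^2 - 2*t + 6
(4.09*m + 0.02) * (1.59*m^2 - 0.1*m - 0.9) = 6.5031*m^3 - 0.3772*m^2 - 3.683*m - 0.018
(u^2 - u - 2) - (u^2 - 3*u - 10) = 2*u + 8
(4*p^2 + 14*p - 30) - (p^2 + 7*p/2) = 3*p^2 + 21*p/2 - 30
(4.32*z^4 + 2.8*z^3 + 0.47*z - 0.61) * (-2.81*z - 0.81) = -12.1392*z^5 - 11.3672*z^4 - 2.268*z^3 - 1.3207*z^2 + 1.3334*z + 0.4941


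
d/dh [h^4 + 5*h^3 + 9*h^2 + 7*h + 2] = 4*h^3 + 15*h^2 + 18*h + 7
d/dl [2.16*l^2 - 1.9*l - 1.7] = 4.32*l - 1.9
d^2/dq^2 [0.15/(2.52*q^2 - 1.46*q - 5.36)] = (1.90512*q^2 - 1.10376*q - 0.15*(5.04*q - 1.46)*(10.08*q - 2.92) - 4.05216)/(-2.52*q^2 + 1.46*q + 5.36)^3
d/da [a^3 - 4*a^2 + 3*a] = 3*a^2 - 8*a + 3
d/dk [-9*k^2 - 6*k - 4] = -18*k - 6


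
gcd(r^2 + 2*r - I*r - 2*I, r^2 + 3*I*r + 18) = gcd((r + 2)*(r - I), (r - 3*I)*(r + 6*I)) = 1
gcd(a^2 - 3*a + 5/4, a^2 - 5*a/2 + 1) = a - 1/2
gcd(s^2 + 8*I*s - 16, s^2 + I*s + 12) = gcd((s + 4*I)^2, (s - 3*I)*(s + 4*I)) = s + 4*I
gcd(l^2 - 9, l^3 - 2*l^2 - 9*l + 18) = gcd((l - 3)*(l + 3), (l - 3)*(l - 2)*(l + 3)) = l^2 - 9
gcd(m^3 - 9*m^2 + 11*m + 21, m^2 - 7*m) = m - 7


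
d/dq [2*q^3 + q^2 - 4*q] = 6*q^2 + 2*q - 4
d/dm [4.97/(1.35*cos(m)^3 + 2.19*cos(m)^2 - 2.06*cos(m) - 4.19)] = (20.1285*cos(m)^2 + 21.7686*cos(m) - 10.2382)*sin(m)/(1.35*cos(m)^3 + 2.19*cos(m)^2 - 2.06*cos(m) - 4.19)^2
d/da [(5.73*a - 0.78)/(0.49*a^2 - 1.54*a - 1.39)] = (-2.8077*a^2 + 0.7644*a - 9.1659)/(0.2401*a^4 - 1.5092*a^3 + 1.0094*a^2 + 4.2812*a + 1.9321)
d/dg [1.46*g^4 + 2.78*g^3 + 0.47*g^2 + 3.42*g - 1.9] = 5.84*g^3 + 8.34*g^2 + 0.94*g + 3.42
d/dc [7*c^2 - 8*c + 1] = 14*c - 8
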